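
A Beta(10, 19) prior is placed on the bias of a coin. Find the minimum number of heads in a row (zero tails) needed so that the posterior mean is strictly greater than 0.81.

k = 72

After k heads and 0 tails the posterior is Beta(10+k, 19), with mean (10+k)/(10+19+k).
Set (10+k)/(29+k) > 0.81 and solve: k > (0.81·29 − 10)/(1 − 0.81) = 71.000.
The smallest integer exceeding 71.000 is 72.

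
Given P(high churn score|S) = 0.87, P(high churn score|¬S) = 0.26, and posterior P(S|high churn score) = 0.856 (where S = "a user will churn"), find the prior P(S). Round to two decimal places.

P(S) = 0.64

In odds form, posterior odds = prior odds × likelihood ratio, so prior odds = posterior odds ÷ LR.
Posterior odds = 0.856/(1−0.856) = 5.9444. LR = 0.87/0.26 = 3.3462.
Prior odds = 5.9444/3.3462 = 1.7765, so P(S) = 1.7765/(1+1.7765) ≈ 0.64.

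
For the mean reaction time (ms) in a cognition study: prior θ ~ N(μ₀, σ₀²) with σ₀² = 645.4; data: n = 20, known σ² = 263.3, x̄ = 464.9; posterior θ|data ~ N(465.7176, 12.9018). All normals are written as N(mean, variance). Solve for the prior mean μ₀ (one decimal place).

The posterior mean is a precision-weighted average: μ_n = (τ₀μ₀ + τ_data·x̄)/(τ₀+τ_data), with τ₀=1/σ₀² and τ_data=n/σ².
Here τ₀ = 1/645.4 = 0.001549 and τ_data = 20/263.3 = 0.075959, so τ_n = 0.077508.
Rearranging for μ₀: μ₀ = (μ_n·τ_n − τ_data·x̄)/τ₀ = (465.7176·0.077508 − 0.075959·464.9) / 0.001549 = 0.783501/0.001549 ≈ 505.8.

μ₀ = 505.8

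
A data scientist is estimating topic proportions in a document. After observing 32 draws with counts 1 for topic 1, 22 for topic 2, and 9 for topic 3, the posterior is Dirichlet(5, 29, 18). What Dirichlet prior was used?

Dirichlet(4, 7, 9)

For a Dirichlet(α) prior with multinomial counts c, the posterior is Dirichlet(α + c) componentwise.
Subtract each count from the matching posterior parameter: 5−1=4, 29−22=7, 18−9=9.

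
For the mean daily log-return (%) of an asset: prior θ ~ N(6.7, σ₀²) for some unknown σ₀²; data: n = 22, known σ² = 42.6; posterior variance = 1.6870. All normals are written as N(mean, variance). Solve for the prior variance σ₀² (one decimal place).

σ₀² = 13.1

For the Normal–Normal model with known σ², precisions add: τ_n = τ₀ + n/σ².
So 1/σ₀² = 1/1.6870 − 22/42.6 = 0.592768 − 0.516432 = 0.076336.
Hence σ₀² = 1/0.076336 ≈ 13.1.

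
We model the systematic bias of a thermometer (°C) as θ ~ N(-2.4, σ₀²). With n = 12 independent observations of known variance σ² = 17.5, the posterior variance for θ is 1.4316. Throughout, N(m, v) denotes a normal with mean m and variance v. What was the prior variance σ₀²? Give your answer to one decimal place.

σ₀² = 78.1

For the Normal–Normal model with known σ², precisions add: τ_n = τ₀ + n/σ².
So 1/σ₀² = 1/1.4316 − 12/17.5 = 0.698519 − 0.685714 = 0.012805.
Hence σ₀² = 1/0.012805 ≈ 78.1.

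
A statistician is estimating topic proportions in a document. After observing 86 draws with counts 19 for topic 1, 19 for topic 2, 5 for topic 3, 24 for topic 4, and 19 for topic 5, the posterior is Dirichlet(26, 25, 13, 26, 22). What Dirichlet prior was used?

Dirichlet(7, 6, 8, 2, 3)

For a Dirichlet(α) prior with multinomial counts c, the posterior is Dirichlet(α + c) componentwise.
Subtract each count from the matching posterior parameter: 26−19=7, 25−19=6, 13−5=8, 26−24=2, 22−19=3.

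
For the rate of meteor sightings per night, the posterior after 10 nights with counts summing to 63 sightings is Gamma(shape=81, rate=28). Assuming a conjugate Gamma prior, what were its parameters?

Gamma–Poisson conjugacy: posterior shape = α + Σxᵢ, posterior rate = β + n.
So α = 81 − 63 = 18 and β = 28 − 10 = 18.

Gamma(shape=18, rate=18)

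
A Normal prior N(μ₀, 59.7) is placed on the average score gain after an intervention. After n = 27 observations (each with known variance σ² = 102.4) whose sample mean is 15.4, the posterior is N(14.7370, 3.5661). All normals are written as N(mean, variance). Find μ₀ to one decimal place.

μ₀ = 4.3

With known observation variance, the Normal–Normal posterior has precision τ_n = τ₀ + n/σ² and mean μ_n = (τ₀μ₀ + (n/σ²)x̄)/τ_n.
Here τ₀ = 1/59.7 = 0.016750 and τ_data = 27/102.4 = 0.263672, so τ_n = 0.280422.
Rearranging for μ₀: μ₀ = (μ_n·τ_n − τ_data·x̄)/τ₀ = (14.7370·0.280422 − 0.263672·15.4) / 0.016750 = 0.072030/0.016750 ≈ 4.3.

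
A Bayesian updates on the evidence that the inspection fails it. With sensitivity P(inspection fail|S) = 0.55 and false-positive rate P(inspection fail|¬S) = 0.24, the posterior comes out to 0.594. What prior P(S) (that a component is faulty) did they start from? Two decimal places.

In odds form, posterior odds = prior odds × likelihood ratio, so prior odds = posterior odds ÷ LR.
Posterior odds = 0.594/(1−0.594) = 1.4631. LR = 0.55/0.24 = 2.2917.
Prior odds = 1.4631/2.2917 = 0.6384, so P(S) = 0.6384/(1+0.6384) ≈ 0.39.

P(S) = 0.39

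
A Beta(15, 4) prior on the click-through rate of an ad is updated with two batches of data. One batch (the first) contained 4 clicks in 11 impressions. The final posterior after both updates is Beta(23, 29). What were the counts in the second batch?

4 clicks and 18 non-clicks

Because Beta–binomial updating is additive in the counts, the combined data contributed (α_post−α_prior, β_post−β_prior) successes and failures.
Total across both batches: 23−15=8 clicks, 29−4=25 non-clicks.
Subtract the first batch: 8−4=4 clicks and 25−7=18 non-clicks.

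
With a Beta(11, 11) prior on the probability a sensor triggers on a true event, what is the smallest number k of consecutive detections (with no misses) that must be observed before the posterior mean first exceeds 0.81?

After k detections and 0 misses the posterior is Beta(11+k, 11), with mean (11+k)/(11+11+k).
Set (11+k)/(22+k) > 0.81 and solve: k > (0.81·22 − 11)/(1 − 0.81) = 35.895.
The smallest integer exceeding 35.895 is 36, and checking k=36: (47)/(58) = 0.8103 > 0.81.

k = 36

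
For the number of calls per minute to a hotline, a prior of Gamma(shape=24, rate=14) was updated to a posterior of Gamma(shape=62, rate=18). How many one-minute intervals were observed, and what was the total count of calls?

n = 4 one-minute intervals with total 38 calls

A Gamma(α, β) prior (rate parametrization) on a Poisson rate with n observations summing to S gives posterior Gamma(α+S, β+n).
Matching: Σxᵢ = 62 − 24 = 38 and n = 18 − 14 = 4.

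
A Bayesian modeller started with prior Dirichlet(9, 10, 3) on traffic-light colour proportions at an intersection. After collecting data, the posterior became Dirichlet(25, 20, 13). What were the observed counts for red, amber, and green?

For a Dirichlet(α) prior with multinomial counts c, the posterior is Dirichlet(α + c) componentwise.
Counts are posterior − prior componentwise: 25−9=16, 20−10=10, 13−3=10.

counts (16, 10, 10)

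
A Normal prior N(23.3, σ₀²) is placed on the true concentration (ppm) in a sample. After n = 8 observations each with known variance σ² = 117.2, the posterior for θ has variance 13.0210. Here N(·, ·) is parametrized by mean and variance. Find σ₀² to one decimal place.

Posterior precision equals prior precision plus data precision: 1/σ_n² = 1/σ₀² + n/σ².
So 1/σ₀² = 1/13.0210 − 8/117.2 = 0.076799 − 0.068259 = 0.008540.
Hence σ₀² = 1/0.008540 ≈ 117.1.

σ₀² = 117.1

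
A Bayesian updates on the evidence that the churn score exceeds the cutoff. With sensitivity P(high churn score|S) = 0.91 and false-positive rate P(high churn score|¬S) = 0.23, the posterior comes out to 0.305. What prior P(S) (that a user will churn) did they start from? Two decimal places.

P(S) = 0.10

Bayes' rule in odds form gives O(S|E) = O(S)·[P(E|S)/P(E|¬S)], hence O(S) = O(S|E)/LR.
Posterior odds = 0.305/(1−0.305) = 0.4388. LR = 0.91/0.23 = 3.9565.
Prior odds = 0.4388/3.9565 = 0.1109, so P(S) = 0.1109/(1+0.1109) ≈ 0.10.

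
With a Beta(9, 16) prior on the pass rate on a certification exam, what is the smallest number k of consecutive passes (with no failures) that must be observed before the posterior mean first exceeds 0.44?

After k passes and 0 failures the posterior is Beta(9+k, 16), with mean (9+k)/(9+16+k).
Set (9+k)/(25+k) > 0.44 and solve: k > (0.44·25 − 9)/(1 − 0.44) = 3.571.
The smallest integer exceeding 3.571 is 4.

k = 4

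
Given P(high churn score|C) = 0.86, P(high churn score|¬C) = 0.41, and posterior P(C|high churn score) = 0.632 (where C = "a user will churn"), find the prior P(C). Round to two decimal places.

Bayes' rule in odds form gives O(C|E) = O(C)·[P(E|C)/P(E|¬C)], hence O(C) = O(C|E)/LR.
Posterior odds = 0.632/(1−0.632) = 1.7174. LR = 0.86/0.41 = 2.0976.
Prior odds = 1.7174/2.0976 = 0.8187, so P(C) = 0.8187/(1+0.8187) ≈ 0.45.

P(C) = 0.45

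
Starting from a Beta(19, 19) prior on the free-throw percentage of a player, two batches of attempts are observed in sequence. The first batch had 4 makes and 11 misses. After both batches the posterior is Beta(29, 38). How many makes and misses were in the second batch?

Because Beta–binomial updating is additive in the counts, the combined data contributed (α_post−α_prior, β_post−β_prior) successes and failures.
Total across both batches: 29−19=10 makes, 38−19=19 misses.
Subtract the first batch: 10−4=6 makes and 19−11=8 misses.

6 makes and 8 misses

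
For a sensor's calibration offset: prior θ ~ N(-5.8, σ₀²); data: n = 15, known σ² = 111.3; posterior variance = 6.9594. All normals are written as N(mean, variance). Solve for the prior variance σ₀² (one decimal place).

σ₀² = 112.1

Posterior precision equals prior precision plus data precision: 1/σ_n² = 1/σ₀² + n/σ².
So 1/σ₀² = 1/6.9594 − 15/111.3 = 0.143691 − 0.134771 = 0.008920.
Hence σ₀² = 1/0.008920 ≈ 112.1.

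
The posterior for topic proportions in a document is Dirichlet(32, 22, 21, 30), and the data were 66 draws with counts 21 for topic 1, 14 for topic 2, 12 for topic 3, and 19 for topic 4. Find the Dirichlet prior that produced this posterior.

Dirichlet(11, 8, 9, 11)

For a Dirichlet(α) prior with multinomial counts c, the posterior is Dirichlet(α + c) componentwise.
Subtract each count from the matching posterior parameter: 32−21=11, 22−14=8, 21−12=9, 30−19=11.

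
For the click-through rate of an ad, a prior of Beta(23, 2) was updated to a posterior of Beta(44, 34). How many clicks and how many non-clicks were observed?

Under Beta–binomial conjugacy the posterior parameters are (a+s, b+f).
So s = 44 − 23 = 21 and f = 34 − 2 = 32.

21 clicks and 32 non-clicks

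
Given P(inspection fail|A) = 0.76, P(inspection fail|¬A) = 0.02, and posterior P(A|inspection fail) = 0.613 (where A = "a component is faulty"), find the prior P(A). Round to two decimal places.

P(A) = 0.04

In odds form, posterior odds = prior odds × likelihood ratio, so prior odds = posterior odds ÷ LR.
Posterior odds = 0.613/(1−0.613) = 1.5840. LR = 0.76/0.02 = 38.0000.
Prior odds = 1.5840/38.0000 = 0.0417, so P(A) = 0.0417/(1+0.0417) ≈ 0.04.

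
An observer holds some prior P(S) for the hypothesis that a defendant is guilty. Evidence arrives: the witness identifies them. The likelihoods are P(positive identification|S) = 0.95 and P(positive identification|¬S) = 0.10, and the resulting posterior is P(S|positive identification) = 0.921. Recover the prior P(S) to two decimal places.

P(S) = 0.55

Bayes' rule in odds form gives O(S|E) = O(S)·[P(E|S)/P(E|¬S)], hence O(S) = O(S|E)/LR.
Posterior odds = 0.921/(1−0.921) = 11.6582. LR = 0.95/0.10 = 9.5000.
Prior odds = 11.6582/9.5000 = 1.2272, so P(S) = 1.2272/(1+1.2272) ≈ 0.55.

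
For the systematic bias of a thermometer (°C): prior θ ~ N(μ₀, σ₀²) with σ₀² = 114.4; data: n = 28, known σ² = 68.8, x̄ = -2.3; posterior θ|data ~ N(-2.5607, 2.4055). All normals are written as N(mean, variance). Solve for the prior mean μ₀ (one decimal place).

μ₀ = -14.7

With known observation variance, the Normal–Normal posterior has precision τ_n = τ₀ + n/σ² and mean μ_n = (τ₀μ₀ + (n/σ²)x̄)/τ_n.
Here τ₀ = 1/114.4 = 0.008741 and τ_data = 28/68.8 = 0.406977, so τ_n = 0.415718.
Rearranging for μ₀: μ₀ = (μ_n·τ_n − τ_data·x̄)/τ₀ = (-2.5607·0.415718 − 0.406977·-2.3) / 0.008741 = -0.128482/0.008741 ≈ -14.7.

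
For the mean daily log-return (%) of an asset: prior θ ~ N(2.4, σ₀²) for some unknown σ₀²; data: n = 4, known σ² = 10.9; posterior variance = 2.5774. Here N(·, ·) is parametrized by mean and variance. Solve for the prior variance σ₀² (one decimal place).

For the Normal–Normal model with known σ², precisions add: τ_n = τ₀ + n/σ².
So 1/σ₀² = 1/2.5774 − 4/10.9 = 0.387988 − 0.366972 = 0.021016.
Hence σ₀² = 1/0.021016 ≈ 47.6.

σ₀² = 47.6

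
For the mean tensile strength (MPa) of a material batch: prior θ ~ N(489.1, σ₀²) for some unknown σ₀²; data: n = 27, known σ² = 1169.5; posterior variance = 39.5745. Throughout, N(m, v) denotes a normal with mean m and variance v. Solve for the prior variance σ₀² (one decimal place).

Posterior precision equals prior precision plus data precision: 1/σ_n² = 1/σ₀² + n/σ².
So 1/σ₀² = 1/39.5745 − 27/1169.5 = 0.025269 − 0.023087 = 0.002182.
Hence σ₀² = 1/0.002182 ≈ 458.3.

σ₀² = 458.3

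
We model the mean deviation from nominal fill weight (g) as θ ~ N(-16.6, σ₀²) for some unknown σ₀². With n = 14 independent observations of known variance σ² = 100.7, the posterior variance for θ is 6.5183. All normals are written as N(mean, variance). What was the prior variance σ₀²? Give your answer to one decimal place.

σ₀² = 69.5

Posterior precision equals prior precision plus data precision: 1/σ_n² = 1/σ₀² + n/σ².
So 1/σ₀² = 1/6.5183 − 14/100.7 = 0.153414 − 0.139027 = 0.014387.
Hence σ₀² = 1/0.014387 ≈ 69.5.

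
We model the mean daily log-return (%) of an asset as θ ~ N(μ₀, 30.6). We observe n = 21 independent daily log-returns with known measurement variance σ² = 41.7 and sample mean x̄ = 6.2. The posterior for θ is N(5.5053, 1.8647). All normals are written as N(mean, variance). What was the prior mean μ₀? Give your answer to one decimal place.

With known observation variance, the Normal–Normal posterior has precision τ_n = τ₀ + n/σ² and mean μ_n = (τ₀μ₀ + (n/σ²)x̄)/τ_n.
Here τ₀ = 1/30.6 = 0.032680 and τ_data = 21/41.7 = 0.503597, so τ_n = 0.536277.
Rearranging for μ₀: μ₀ = (μ_n·τ_n − τ_data·x̄)/τ₀ = (5.5053·0.536277 − 0.503597·6.2) / 0.032680 = -0.169936/0.032680 ≈ -5.2.

μ₀ = -5.2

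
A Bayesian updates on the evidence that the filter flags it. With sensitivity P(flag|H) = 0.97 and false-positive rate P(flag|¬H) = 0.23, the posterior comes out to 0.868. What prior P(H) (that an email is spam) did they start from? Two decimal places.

Bayes' rule in odds form gives O(H|E) = O(H)·[P(E|H)/P(E|¬H)], hence O(H) = O(H|E)/LR.
Posterior odds = 0.868/(1−0.868) = 6.5758. LR = 0.97/0.23 = 4.2174.
Prior odds = 6.5758/4.2174 = 1.5592, so P(H) = 1.5592/(1+1.5592) ≈ 0.61.

P(H) = 0.61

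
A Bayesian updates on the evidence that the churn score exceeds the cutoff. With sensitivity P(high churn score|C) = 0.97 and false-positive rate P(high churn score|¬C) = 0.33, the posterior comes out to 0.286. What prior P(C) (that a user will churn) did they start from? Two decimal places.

Bayes' rule in odds form gives O(C|E) = O(C)·[P(E|C)/P(E|¬C)], hence O(C) = O(C|E)/LR.
Posterior odds = 0.286/(1−0.286) = 0.4006. LR = 0.97/0.33 = 2.9394.
Prior odds = 0.4006/2.9394 = 0.1363, so P(C) = 0.1363/(1+0.1363) ≈ 0.12.

P(C) = 0.12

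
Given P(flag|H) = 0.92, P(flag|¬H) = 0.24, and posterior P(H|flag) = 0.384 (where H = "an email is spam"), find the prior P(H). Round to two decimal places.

Bayes' rule in odds form gives O(H|E) = O(H)·[P(E|H)/P(E|¬H)], hence O(H) = O(H|E)/LR.
Posterior odds = 0.384/(1−0.384) = 0.6234. LR = 0.92/0.24 = 3.8333.
Prior odds = 0.6234/3.8333 = 0.1626, so P(H) = 0.1626/(1+0.1626) ≈ 0.14.

P(H) = 0.14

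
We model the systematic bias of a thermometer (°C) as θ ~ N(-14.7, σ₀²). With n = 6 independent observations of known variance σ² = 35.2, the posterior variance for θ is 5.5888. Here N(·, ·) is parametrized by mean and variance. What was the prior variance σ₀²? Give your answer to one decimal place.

Posterior precision equals prior precision plus data precision: 1/σ_n² = 1/σ₀² + n/σ².
So 1/σ₀² = 1/5.5888 − 6/35.2 = 0.178929 − 0.170455 = 0.008474.
Hence σ₀² = 1/0.008474 ≈ 118.0.

σ₀² = 118.0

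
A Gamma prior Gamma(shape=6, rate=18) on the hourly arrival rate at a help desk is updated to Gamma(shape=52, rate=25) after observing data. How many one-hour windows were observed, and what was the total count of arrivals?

Gamma–Poisson conjugacy: posterior shape = α + Σxᵢ, posterior rate = β + n.
Matching: Σxᵢ = 52 − 6 = 46 and n = 25 − 18 = 7.

n = 7 one-hour windows with total 46 arrivals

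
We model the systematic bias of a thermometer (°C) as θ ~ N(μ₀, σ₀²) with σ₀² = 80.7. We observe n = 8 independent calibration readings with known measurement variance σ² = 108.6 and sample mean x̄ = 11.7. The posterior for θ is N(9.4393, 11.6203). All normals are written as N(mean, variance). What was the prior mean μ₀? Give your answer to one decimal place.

μ₀ = -4.0

The posterior mean is a precision-weighted average: μ_n = (τ₀μ₀ + τ_data·x̄)/(τ₀+τ_data), with τ₀=1/σ₀² and τ_data=n/σ².
Here τ₀ = 1/80.7 = 0.012392 and τ_data = 8/108.6 = 0.073665, so τ_n = 0.086057.
Rearranging for μ₀: μ₀ = (μ_n·τ_n − τ_data·x̄)/τ₀ = (9.4393·0.086057 − 0.073665·11.7) / 0.012392 = -0.049563/0.012392 ≈ -4.0.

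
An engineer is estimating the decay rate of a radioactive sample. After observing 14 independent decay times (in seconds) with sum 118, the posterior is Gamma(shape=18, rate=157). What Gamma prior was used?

For an exponential likelihood with a Gamma(α, β) prior on the rate, n observations with total T give posterior Gamma(α+n, β+T).
So α = 18 − 14 = 4 and β = 157 − 118 = 39.

Gamma(shape=4, rate=39)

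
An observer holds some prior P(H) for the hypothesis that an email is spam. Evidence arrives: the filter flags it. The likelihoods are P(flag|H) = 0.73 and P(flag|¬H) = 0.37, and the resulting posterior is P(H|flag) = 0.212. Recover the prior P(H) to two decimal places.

In odds form, posterior odds = prior odds × likelihood ratio, so prior odds = posterior odds ÷ LR.
Posterior odds = 0.212/(1−0.212) = 0.2690. LR = 0.73/0.37 = 1.9730.
Prior odds = 0.2690/1.9730 = 0.1363, so P(H) = 0.1363/(1+0.1363) ≈ 0.12.

P(H) = 0.12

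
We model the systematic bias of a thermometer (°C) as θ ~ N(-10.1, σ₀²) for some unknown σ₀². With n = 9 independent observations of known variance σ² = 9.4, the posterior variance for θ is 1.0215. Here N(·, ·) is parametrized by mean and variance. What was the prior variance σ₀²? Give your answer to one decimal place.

σ₀² = 46.5

Posterior precision equals prior precision plus data precision: 1/σ_n² = 1/σ₀² + n/σ².
So 1/σ₀² = 1/1.0215 − 9/9.4 = 0.978953 − 0.957447 = 0.021506.
Hence σ₀² = 1/0.021506 ≈ 46.5.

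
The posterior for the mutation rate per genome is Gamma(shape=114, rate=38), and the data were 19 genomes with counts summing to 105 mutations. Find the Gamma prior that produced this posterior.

Gamma(shape=9, rate=19)

Gamma–Poisson conjugacy: posterior shape = α + Σxᵢ, posterior rate = β + n.
So α = 114 − 105 = 9 and β = 38 − 19 = 19.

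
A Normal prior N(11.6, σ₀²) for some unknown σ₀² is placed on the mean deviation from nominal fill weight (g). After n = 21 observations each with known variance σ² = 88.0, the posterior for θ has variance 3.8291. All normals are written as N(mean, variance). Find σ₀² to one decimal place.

σ₀² = 44.4

Posterior precision equals prior precision plus data precision: 1/σ_n² = 1/σ₀² + n/σ².
So 1/σ₀² = 1/3.8291 − 21/88.0 = 0.261158 − 0.238636 = 0.022522.
Hence σ₀² = 1/0.022522 ≈ 44.4.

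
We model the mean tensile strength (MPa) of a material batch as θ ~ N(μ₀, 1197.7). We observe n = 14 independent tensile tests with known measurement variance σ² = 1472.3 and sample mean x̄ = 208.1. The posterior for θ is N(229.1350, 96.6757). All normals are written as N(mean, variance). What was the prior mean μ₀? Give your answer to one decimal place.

μ₀ = 468.7

The posterior mean is a precision-weighted average: μ_n = (τ₀μ₀ + τ_data·x̄)/(τ₀+τ_data), with τ₀=1/σ₀² and τ_data=n/σ².
Here τ₀ = 1/1197.7 = 0.000835 and τ_data = 14/1472.3 = 0.009509, so τ_n = 0.010344.
Rearranging for μ₀: μ₀ = (μ_n·τ_n − τ_data·x̄)/τ₀ = (229.1350·0.010344 − 0.009509·208.1) / 0.000835 = 0.391350/0.000835 ≈ 468.7.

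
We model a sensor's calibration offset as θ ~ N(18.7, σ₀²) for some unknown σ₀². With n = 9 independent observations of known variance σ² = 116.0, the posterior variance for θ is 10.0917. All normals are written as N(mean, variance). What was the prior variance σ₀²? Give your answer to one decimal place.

σ₀² = 46.5

Posterior precision equals prior precision plus data precision: 1/σ_n² = 1/σ₀² + n/σ².
So 1/σ₀² = 1/10.0917 − 9/116.0 = 0.099091 − 0.077586 = 0.021505.
Hence σ₀² = 1/0.021505 ≈ 46.5.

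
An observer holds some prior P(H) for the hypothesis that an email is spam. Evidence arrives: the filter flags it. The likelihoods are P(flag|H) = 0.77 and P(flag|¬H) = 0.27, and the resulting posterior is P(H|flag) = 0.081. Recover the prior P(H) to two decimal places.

P(H) = 0.03

In odds form, posterior odds = prior odds × likelihood ratio, so prior odds = posterior odds ÷ LR.
Posterior odds = 0.081/(1−0.081) = 0.0881. LR = 0.77/0.27 = 2.8519.
Prior odds = 0.0881/2.8519 = 0.0309, so P(H) = 0.0309/(1+0.0309) ≈ 0.03.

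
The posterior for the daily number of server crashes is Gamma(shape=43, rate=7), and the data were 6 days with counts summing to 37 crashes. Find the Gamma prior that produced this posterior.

Gamma(shape=6, rate=1)

Gamma–Poisson conjugacy: posterior shape = α + Σxᵢ, posterior rate = β + n.
So α = 43 − 37 = 6 and β = 7 − 6 = 1.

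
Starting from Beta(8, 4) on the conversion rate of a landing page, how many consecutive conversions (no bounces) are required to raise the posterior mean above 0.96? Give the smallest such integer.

k = 89

After k conversions and 0 bounces the posterior is Beta(8+k, 4), with mean (8+k)/(8+4+k).
Set (8+k)/(12+k) > 0.96 and solve: k > (0.96·12 − 8)/(1 − 0.96) = 88.000.
The smallest integer exceeding 88.000 is 89.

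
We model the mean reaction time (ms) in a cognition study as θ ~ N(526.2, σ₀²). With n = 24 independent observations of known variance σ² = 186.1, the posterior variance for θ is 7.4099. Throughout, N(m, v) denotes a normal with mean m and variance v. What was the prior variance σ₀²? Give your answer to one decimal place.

Posterior precision equals prior precision plus data precision: 1/σ_n² = 1/σ₀² + n/σ².
So 1/σ₀² = 1/7.4099 − 24/186.1 = 0.134955 − 0.128963 = 0.005992.
Hence σ₀² = 1/0.005992 ≈ 166.9.

σ₀² = 166.9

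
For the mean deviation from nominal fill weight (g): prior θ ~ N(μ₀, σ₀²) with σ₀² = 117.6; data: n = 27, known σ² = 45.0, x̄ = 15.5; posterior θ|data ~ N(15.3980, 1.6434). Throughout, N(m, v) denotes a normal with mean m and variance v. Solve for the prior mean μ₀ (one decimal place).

μ₀ = 8.2

The posterior mean is a precision-weighted average: μ_n = (τ₀μ₀ + τ_data·x̄)/(τ₀+τ_data), with τ₀=1/σ₀² and τ_data=n/σ².
Here τ₀ = 1/117.6 = 0.008503 and τ_data = 27/45.0 = 0.600000, so τ_n = 0.608503.
Rearranging for μ₀: μ₀ = (μ_n·τ_n − τ_data·x̄)/τ₀ = (15.3980·0.608503 − 0.600000·15.5) / 0.008503 = 0.069729/0.008503 ≈ 8.2.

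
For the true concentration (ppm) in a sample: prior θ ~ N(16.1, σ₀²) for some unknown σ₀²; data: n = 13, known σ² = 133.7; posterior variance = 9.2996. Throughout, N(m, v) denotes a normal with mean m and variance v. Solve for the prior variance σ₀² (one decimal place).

Posterior precision equals prior precision plus data precision: 1/σ_n² = 1/σ₀² + n/σ².
So 1/σ₀² = 1/9.2996 − 13/133.7 = 0.107532 − 0.097233 = 0.010299.
Hence σ₀² = 1/0.010299 ≈ 97.1.

σ₀² = 97.1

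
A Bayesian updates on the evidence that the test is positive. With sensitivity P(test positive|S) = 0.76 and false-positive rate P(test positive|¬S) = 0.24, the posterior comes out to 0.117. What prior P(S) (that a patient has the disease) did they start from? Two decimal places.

In odds form, posterior odds = prior odds × likelihood ratio, so prior odds = posterior odds ÷ LR.
Posterior odds = 0.117/(1−0.117) = 0.1325. LR = 0.76/0.24 = 3.1667.
Prior odds = 0.1325/3.1667 = 0.0418, so P(S) = 0.0418/(1+0.0418) ≈ 0.04.

P(S) = 0.04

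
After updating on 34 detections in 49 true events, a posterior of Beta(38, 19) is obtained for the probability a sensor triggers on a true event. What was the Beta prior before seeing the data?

Under Beta–binomial conjugacy the posterior parameters are (α+s, β+f).
So α = 38 − 34 = 4 and β = 19 − 15 = 4.

Beta(4, 4)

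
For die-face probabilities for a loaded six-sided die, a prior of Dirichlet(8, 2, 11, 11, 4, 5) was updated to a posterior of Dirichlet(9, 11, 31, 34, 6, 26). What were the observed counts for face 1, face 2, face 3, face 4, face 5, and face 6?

For a Dirichlet(α) prior with multinomial counts c, the posterior is Dirichlet(α + c) componentwise.
Counts are posterior − prior componentwise: 9−8=1, 11−2=9, 31−11=20, 34−11=23, 6−4=2, 26−5=21.

counts (1, 9, 20, 23, 2, 21)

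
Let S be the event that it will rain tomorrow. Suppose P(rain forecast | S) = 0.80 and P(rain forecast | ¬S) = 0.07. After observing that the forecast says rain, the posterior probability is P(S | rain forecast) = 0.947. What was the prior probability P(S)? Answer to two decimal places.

P(S) = 0.61

Bayes' rule in odds form gives O(S|E) = O(S)·[P(E|S)/P(E|¬S)], hence O(S) = O(S|E)/LR.
Posterior odds = 0.947/(1−0.947) = 17.8679. LR = 0.80/0.07 = 11.4286.
Prior odds = 17.8679/11.4286 = 1.5634, so P(S) = 1.5634/(1+1.5634) ≈ 0.61.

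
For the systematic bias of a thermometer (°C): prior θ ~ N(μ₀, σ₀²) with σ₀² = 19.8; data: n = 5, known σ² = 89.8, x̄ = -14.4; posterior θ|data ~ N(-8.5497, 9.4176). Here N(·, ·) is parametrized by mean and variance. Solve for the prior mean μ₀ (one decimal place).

μ₀ = -2.1

With known observation variance, the Normal–Normal posterior has precision τ_n = τ₀ + n/σ² and mean μ_n = (τ₀μ₀ + (n/σ²)x̄)/τ_n.
Here τ₀ = 1/19.8 = 0.050505 and τ_data = 5/89.8 = 0.055679, so τ_n = 0.106184.
Rearranging for μ₀: μ₀ = (μ_n·τ_n − τ_data·x̄)/τ₀ = (-8.5497·0.106184 − 0.055679·-14.4) / 0.050505 = -0.106064/0.050505 ≈ -2.1.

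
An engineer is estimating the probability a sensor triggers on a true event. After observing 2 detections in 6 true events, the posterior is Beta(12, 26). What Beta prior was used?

Beta(10, 22)

Beta is conjugate to the binomial likelihood: posterior = Beta(a+s, b+f).
Subtract the data counts: 12−2=10, 26−4=22.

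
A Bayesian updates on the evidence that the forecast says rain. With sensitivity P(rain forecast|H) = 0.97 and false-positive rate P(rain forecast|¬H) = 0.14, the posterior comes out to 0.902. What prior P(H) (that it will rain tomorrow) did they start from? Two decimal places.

Bayes' rule in odds form gives O(H|E) = O(H)·[P(E|H)/P(E|¬H)], hence O(H) = O(H|E)/LR.
Posterior odds = 0.902/(1−0.902) = 9.2041. LR = 0.97/0.14 = 6.9286.
Prior odds = 9.2041/6.9286 = 1.3284, so P(H) = 1.3284/(1+1.3284) ≈ 0.57.

P(H) = 0.57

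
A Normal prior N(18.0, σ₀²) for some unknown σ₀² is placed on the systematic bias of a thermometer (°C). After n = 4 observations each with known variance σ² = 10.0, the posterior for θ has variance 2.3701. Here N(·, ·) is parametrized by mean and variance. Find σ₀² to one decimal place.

σ₀² = 45.6

Posterior precision equals prior precision plus data precision: 1/σ_n² = 1/σ₀² + n/σ².
So 1/σ₀² = 1/2.3701 − 4/10.0 = 0.421923 − 0.400000 = 0.021923.
Hence σ₀² = 1/0.021923 ≈ 45.6.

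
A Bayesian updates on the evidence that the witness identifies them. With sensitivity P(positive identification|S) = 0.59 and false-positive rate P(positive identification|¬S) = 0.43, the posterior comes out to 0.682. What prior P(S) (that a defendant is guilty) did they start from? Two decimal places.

P(S) = 0.61

Bayes' rule in odds form gives O(S|E) = O(S)·[P(E|S)/P(E|¬S)], hence O(S) = O(S|E)/LR.
Posterior odds = 0.682/(1−0.682) = 2.1447. LR = 0.59/0.43 = 1.3721.
Prior odds = 2.1447/1.3721 = 1.5631, so P(S) = 1.5631/(1+1.5631) ≈ 0.61.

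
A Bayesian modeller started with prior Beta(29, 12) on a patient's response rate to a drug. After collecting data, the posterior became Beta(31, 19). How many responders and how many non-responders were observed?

2 responders and 7 non-responders

Under Beta–binomial conjugacy the posterior parameters are (a+s, b+f).
So s = 31 − 29 = 2 and f = 19 − 12 = 7.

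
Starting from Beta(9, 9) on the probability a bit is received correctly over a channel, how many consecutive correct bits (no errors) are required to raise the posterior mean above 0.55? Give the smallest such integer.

After k correct bits and 0 errors the posterior is Beta(9+k, 9), with mean (9+k)/(9+9+k).
Set (9+k)/(18+k) > 0.55 and solve: k > (0.55·18 − 9)/(1 − 0.55) = 2.000.
The smallest integer exceeding 2.000 is 3, and checking k=3: (12)/(21) = 0.5714 > 0.55.

k = 3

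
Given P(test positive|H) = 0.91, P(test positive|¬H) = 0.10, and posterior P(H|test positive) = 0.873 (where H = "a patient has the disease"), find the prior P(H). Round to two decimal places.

Bayes' rule in odds form gives O(H|E) = O(H)·[P(E|H)/P(E|¬H)], hence O(H) = O(H|E)/LR.
Posterior odds = 0.873/(1−0.873) = 6.8740. LR = 0.91/0.10 = 9.1000.
Prior odds = 6.8740/9.1000 = 0.7554, so P(H) = 0.7554/(1+0.7554) ≈ 0.43.

P(H) = 0.43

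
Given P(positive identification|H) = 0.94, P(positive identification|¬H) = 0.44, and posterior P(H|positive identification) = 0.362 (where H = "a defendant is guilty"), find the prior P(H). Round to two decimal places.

In odds form, posterior odds = prior odds × likelihood ratio, so prior odds = posterior odds ÷ LR.
Posterior odds = 0.362/(1−0.362) = 0.5674. LR = 0.94/0.44 = 2.1364.
Prior odds = 0.5674/2.1364 = 0.2656, so P(H) = 0.2656/(1+0.2656) ≈ 0.21.

P(H) = 0.21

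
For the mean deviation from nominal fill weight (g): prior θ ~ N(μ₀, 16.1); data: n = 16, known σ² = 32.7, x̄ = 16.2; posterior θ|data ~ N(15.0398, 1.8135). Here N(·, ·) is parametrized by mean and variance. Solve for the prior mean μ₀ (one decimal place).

μ₀ = 5.9

The posterior mean is a precision-weighted average: μ_n = (τ₀μ₀ + τ_data·x̄)/(τ₀+τ_data), with τ₀=1/σ₀² and τ_data=n/σ².
Here τ₀ = 1/16.1 = 0.062112 and τ_data = 16/32.7 = 0.489297, so τ_n = 0.551409.
Rearranging for μ₀: μ₀ = (μ_n·τ_n − τ_data·x̄)/τ₀ = (15.0398·0.551409 − 0.489297·16.2) / 0.062112 = 0.366470/0.062112 ≈ 5.9.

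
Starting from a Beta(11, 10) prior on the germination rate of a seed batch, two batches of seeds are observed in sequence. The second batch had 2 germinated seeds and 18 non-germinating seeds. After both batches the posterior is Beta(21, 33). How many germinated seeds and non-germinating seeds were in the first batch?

Because Beta–binomial updating is additive in the counts, the combined data contributed (α_post−α_prior, β_post−β_prior) successes and failures.
Total across both batches: 21−11=10 germinated seeds, 33−10=23 non-germinating seeds.
Subtract the second batch: 10−2=8 germinated seeds and 23−18=5 non-germinating seeds.

8 germinated seeds and 5 non-germinating seeds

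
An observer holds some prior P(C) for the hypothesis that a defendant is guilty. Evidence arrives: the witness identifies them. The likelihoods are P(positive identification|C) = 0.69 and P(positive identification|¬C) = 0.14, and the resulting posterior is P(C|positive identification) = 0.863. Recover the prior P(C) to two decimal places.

P(C) = 0.56

Bayes' rule in odds form gives O(C|E) = O(C)·[P(E|C)/P(E|¬C)], hence O(C) = O(C|E)/LR.
Posterior odds = 0.863/(1−0.863) = 6.2993. LR = 0.69/0.14 = 4.9286.
Prior odds = 6.2993/4.9286 = 1.2781, so P(C) = 1.2781/(1+1.2781) ≈ 0.56.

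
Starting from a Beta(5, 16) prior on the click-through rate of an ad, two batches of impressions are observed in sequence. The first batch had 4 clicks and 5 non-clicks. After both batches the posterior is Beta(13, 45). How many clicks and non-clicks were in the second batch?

Because Beta–binomial updating is additive in the counts, the combined data contributed (α_post−α_prior, β_post−β_prior) successes and failures.
Total across both batches: 13−5=8 clicks, 45−16=29 non-clicks.
Subtract the first batch: 8−4=4 clicks and 29−5=24 non-clicks.

4 clicks and 24 non-clicks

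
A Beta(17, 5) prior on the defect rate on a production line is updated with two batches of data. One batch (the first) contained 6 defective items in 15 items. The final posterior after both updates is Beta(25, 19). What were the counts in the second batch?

Because Beta–binomial updating is additive in the counts, the combined data contributed (α_post−α_prior, β_post−β_prior) successes and failures.
Total across both batches: 25−17=8 defective items, 19−5=14 good items.
Subtract the first batch: 8−6=2 defective items and 14−9=5 good items.

2 defective items and 5 good items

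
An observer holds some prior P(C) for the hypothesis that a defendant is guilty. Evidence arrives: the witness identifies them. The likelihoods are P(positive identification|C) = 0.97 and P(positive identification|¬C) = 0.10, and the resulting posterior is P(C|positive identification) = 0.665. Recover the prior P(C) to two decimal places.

P(C) = 0.17

Bayes' rule in odds form gives O(C|E) = O(C)·[P(E|C)/P(E|¬C)], hence O(C) = O(C|E)/LR.
Posterior odds = 0.665/(1−0.665) = 1.9851. LR = 0.97/0.10 = 9.7000.
Prior odds = 1.9851/9.7000 = 0.2046, so P(C) = 0.2046/(1+0.2046) ≈ 0.17.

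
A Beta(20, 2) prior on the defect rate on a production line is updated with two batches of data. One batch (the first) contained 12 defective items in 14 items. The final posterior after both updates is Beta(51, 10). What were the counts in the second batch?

Because Beta–binomial updating is additive in the counts, the combined data contributed (α_post−α_prior, β_post−β_prior) successes and failures.
Total across both batches: 51−20=31 defective items, 10−2=8 good items.
Subtract the first batch: 31−12=19 defective items and 8−2=6 good items.

19 defective items and 6 good items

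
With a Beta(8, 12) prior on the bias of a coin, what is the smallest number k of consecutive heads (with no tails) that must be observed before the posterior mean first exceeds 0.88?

After k heads and 0 tails the posterior is Beta(8+k, 12), with mean (8+k)/(8+12+k).
Set (8+k)/(20+k) > 0.88 and solve: k > (0.88·20 − 8)/(1 − 0.88) = 80.000.
The smallest integer exceeding 80.000 is 81.

k = 81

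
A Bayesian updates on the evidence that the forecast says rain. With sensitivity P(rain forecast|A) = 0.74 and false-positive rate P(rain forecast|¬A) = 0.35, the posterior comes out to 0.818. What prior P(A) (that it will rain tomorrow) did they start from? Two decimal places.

P(A) = 0.68

Bayes' rule in odds form gives O(A|E) = O(A)·[P(E|A)/P(E|¬A)], hence O(A) = O(A|E)/LR.
Posterior odds = 0.818/(1−0.818) = 4.4945. LR = 0.74/0.35 = 2.1143.
Prior odds = 4.4945/2.1143 = 2.1258, so P(A) = 2.1258/(1+2.1258) ≈ 0.68.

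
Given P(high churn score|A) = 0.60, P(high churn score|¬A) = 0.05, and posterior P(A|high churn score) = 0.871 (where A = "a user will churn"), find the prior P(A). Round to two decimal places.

P(A) = 0.36

Bayes' rule in odds form gives O(A|E) = O(A)·[P(E|A)/P(E|¬A)], hence O(A) = O(A|E)/LR.
Posterior odds = 0.871/(1−0.871) = 6.7519. LR = 0.60/0.05 = 12.0000.
Prior odds = 6.7519/12.0000 = 0.5627, so P(A) = 0.5627/(1+0.5627) ≈ 0.36.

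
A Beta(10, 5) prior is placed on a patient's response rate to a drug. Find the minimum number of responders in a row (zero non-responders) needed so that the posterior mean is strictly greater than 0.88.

After k responders and 0 non-responders the posterior is Beta(10+k, 5), with mean (10+k)/(10+5+k).
Set (10+k)/(15+k) > 0.88 and solve: k > (0.88·15 − 10)/(1 − 0.88) = 26.667.
The smallest integer exceeding 26.667 is 27.

k = 27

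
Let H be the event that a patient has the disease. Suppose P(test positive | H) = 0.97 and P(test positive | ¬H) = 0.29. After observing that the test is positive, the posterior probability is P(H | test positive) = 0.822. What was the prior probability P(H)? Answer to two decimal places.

In odds form, posterior odds = prior odds × likelihood ratio, so prior odds = posterior odds ÷ LR.
Posterior odds = 0.822/(1−0.822) = 4.6180. LR = 0.97/0.29 = 3.3448.
Prior odds = 4.6180/3.3448 = 1.3807, so P(H) = 1.3807/(1+1.3807) ≈ 0.58.

P(H) = 0.58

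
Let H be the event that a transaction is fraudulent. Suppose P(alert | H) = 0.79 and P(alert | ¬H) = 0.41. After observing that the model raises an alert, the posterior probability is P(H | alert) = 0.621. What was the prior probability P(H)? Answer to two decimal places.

P(H) = 0.46

Bayes' rule in odds form gives O(H|E) = O(H)·[P(E|H)/P(E|¬H)], hence O(H) = O(H|E)/LR.
Posterior odds = 0.621/(1−0.621) = 1.6385. LR = 0.79/0.41 = 1.9268.
Prior odds = 1.6385/1.9268 = 0.8504, so P(H) = 0.8504/(1+0.8504) ≈ 0.46.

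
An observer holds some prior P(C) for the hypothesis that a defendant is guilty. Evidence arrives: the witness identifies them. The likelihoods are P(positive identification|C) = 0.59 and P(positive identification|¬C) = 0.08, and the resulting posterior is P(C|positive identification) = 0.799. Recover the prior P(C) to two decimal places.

P(C) = 0.35

Bayes' rule in odds form gives O(C|E) = O(C)·[P(E|C)/P(E|¬C)], hence O(C) = O(C|E)/LR.
Posterior odds = 0.799/(1−0.799) = 3.9751. LR = 0.59/0.08 = 7.3750.
Prior odds = 3.9751/7.3750 = 0.5390, so P(C) = 0.5390/(1+0.5390) ≈ 0.35.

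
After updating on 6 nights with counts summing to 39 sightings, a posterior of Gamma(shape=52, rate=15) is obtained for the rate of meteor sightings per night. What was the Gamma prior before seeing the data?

Gamma–Poisson conjugacy: posterior shape = α + Σxᵢ, posterior rate = β + n.
So α = 52 − 39 = 13 and β = 15 − 6 = 9.

Gamma(shape=13, rate=9)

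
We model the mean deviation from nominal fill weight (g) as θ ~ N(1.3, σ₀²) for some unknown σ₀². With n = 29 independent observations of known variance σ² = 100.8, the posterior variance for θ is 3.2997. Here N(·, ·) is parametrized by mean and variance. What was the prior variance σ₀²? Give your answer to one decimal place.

Posterior precision equals prior precision plus data precision: 1/σ_n² = 1/σ₀² + n/σ².
So 1/σ₀² = 1/3.2997 − 29/100.8 = 0.303058 − 0.287698 = 0.015360.
Hence σ₀² = 1/0.015360 ≈ 65.1.

σ₀² = 65.1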